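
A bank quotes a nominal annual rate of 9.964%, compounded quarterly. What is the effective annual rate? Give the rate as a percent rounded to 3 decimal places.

10.343%

EAR = (1 + 9.964%/4)^4 − 1 = (1 + 0.02491)^4 − 1.
(1 + 0.02491)^4 ≈ 1.103425, so EAR ≈ 10.34253%.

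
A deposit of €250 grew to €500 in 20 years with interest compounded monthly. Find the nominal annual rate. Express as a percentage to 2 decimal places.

3.47%

(1 + r/12)^240 = 500/250 = 2.
1 + r/12 = 2^(1/240) ≈ 1.002892, so r/12 ≈ 0.00289229.
r ≈ 12·0.00289229 = 3.47075%.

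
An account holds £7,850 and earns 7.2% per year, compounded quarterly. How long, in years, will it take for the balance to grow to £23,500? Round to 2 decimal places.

15.37 years

(1 + 0.018)^(4t) = 23,500/7,850 = 2.9936.
4t·ln(1 + 0.018) = ln(2.9936); 4t = 1.0965/0.0178399 ≈ 61.4626.
t ≈ 15.3656 years.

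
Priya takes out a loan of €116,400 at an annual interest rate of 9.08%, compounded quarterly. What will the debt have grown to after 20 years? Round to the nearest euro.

Periodic rate = 9.08%/4 = 0.0227; periods = 4·20 = 80.
A = 116,400·(1 + 0.0227)^80 ≈ 116,400·6.02366035169 ≈ 701,154.0649.

€701,154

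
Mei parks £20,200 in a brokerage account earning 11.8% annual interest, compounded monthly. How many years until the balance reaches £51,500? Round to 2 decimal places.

(1 + 0.00983333)^(12t) = 51,500/20,200 = 2.5495.
12t·ln(1 + 0.00983333) = ln(2.5495); 12t = 0.9359/0.0097853 ≈ 95.6434.
t ≈ 7.9703 years.

7.97 years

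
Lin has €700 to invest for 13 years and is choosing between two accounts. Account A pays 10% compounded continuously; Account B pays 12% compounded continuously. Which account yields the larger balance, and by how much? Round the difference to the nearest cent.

Account B, by €762.67

Account A growth factor: e^(0.1·13) = e^1.3 ≈ 3.669296668; balance ≈ 2,568.5077.
Account B growth factor: e^(0.12·13) = e^1.56 ≈ 4.758821245; balance ≈ 3,331.1749.
Account B is larger by 762.6672.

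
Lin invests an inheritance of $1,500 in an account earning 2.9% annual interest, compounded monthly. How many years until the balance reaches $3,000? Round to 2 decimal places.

23.93 years

We need (1 + 0.00241667)^(12t) = 2, so 12t = ln 2 / ln 1.002417 ≈ 287.1660.
t ≈ 287.1660/12 = 23.9305 years.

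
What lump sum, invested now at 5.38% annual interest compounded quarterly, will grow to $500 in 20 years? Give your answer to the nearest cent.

$171.71

Growth factor = (1 + 0.01345)^80 ≈ 2.91196507.
P = 500/2.91196507 ≈ 171.7054.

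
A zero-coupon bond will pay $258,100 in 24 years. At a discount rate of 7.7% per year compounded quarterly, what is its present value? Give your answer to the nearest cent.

Growth factor = (1 + 0.01925)^96 ≈ 6.23661782899.
P = 258,100/6.23661782899 ≈ 41,384.6105.

$41,384.61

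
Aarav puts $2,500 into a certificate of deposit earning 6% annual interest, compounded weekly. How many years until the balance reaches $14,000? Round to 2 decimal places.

(1 + 0.00115385)^(52t) = 14,000/2,500 = 5.6.
52t·ln(1 + 0.00115385) = ln(5.6); 52t = 1.7228/0.00115318 ≈ 1493.9256.
t ≈ 28.7293 years.

28.73 years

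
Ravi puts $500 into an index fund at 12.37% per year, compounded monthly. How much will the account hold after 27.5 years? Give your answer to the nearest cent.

Growth factor = (1 + 0.1237/12)^330 ≈ 29.49841053.
A ≈ 500 × 29.49841053 ≈ 14,749.2053.

$14,749.21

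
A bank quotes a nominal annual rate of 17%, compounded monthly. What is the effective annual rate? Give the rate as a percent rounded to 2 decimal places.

18.39%

One year is 12 periods at 0.0141667 each: (1 + 0.0141667)^12 ≈ 1.183892.
EAR = 1.183892 − 1 ≈ 18.38917%.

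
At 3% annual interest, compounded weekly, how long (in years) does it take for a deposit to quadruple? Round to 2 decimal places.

(1 + 0.000576923)^(52t) = 4.
52t = ln 4 / ln(1 + 0.000576923) ≈ 1.3863/0.000576757 ≈ 2403.6033.
t ≈ 46.2231.

46.22 years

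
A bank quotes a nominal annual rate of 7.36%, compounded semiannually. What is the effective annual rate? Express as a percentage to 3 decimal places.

One year is 2 periods at 0.0368 each: (1 + 0.0368)^2 ≈ 1.074954.
EAR = 1.074954 − 1 ≈ 7.49542%.

7.495%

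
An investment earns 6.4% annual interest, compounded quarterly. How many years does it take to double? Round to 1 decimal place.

(1 + 0.016)^(4t) = 2.
4t = ln 2 / ln(1 + 0.016) ≈ 0.69315/0.0158733 ≈ 43.6674.
t ≈ 10.9168.

10.9 years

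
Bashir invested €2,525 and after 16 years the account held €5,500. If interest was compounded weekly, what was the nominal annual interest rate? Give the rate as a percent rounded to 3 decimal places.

The 832-period growth factor is 5,500/2,525 = 2.17822.
r/52 = 2.17822^(1/832) − 1 ≈ 0.000936143, so r ≈ 52·0.000936143 = 4.86795%.

4.868%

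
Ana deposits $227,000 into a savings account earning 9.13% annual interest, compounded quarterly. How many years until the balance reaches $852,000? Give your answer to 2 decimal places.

14.65 years

We need (1 + 0.022825)^(4t) = 3.7533, so 4t = ln 3.7533 / ln 1.022825 ≈ 58.6057.
t ≈ 58.6057/4 = 14.6514 years.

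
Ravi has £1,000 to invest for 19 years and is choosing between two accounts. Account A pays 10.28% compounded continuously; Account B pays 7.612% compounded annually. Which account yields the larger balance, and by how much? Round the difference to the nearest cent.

Account A growth factor: e^(0.1028·19) = e^1.9532 ≈ 7.051215406; balance ≈ 7,051.2154.
Account B growth factor: (1 + 0.07612)^19 ≈ 4.030448314; balance ≈ 4,030.4483.
Account A is larger by 3,020.7671.

Account A, by £3,020.77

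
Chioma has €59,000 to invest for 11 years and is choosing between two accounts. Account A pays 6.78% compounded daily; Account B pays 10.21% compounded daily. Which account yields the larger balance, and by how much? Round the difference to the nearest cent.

Account B, by €56,988.45

Account A growth factor: (1 + 0.0678/365)^4015 ≈ 2.1079812609; balance ≈ 124,370.8944.
Account B growth factor: (1 + 0.1021/365)^4015 ≈ 3.07388719863; balance ≈ 181,359.3447.
Account B is larger by 56,988.4503.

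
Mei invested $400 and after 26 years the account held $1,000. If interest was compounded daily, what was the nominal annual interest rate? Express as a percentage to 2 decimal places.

The 9490-period growth factor is 1,000/400 = 2.5.
r/365 = 2.5^(1/9490) − 1 ≈ 0.000096558, so r ≈ 365·0.000096558 = 3.52437%.

3.52%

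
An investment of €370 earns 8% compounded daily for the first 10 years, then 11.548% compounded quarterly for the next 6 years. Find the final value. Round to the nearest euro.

Phase 1: 370·(1 + 0.08/365)^3650 ≈ 823.3780.
Phase 2: 823.3780·(1 + 0.02887)^24 ≈ 1,630.2392.

€1,630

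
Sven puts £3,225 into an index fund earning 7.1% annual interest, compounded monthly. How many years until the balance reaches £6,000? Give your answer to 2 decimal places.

(1 + 0.00591667)^(12t) = 6,000/3,225 = 1.8605.
12t·ln(1 + 0.00591667) = ln(1.8605); 12t = 0.62083/0.00589923 ≈ 105.2385.
t ≈ 8.7699 years.

8.77 years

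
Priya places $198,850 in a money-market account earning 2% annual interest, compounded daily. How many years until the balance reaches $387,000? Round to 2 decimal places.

We need (1 + 0.0000547945)^(365t) = 1.9462, so 365t = ln 1.9462 / ln 1.000055 ≈ 12152.5320.
t ≈ 12152.5320/365 = 33.2946 years.

33.29 years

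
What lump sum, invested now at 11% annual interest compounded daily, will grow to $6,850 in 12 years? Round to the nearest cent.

Growth factor = (1 + 0.11/365)^4380 ≈ 3.742677019.
P = 6,850/3.742677019 ≈ 1,830.2408.

$1,830.24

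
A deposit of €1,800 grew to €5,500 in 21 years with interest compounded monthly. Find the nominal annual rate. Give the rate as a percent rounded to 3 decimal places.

5.331%

(1 + r/12)^252 = 5,500/1,800 = 3.05556.
1 + r/12 = 3.05556^(1/252) ≈ 1.004442, so r/12 ≈ 0.00444222.
r ≈ 12·0.00444222 = 5.33067%.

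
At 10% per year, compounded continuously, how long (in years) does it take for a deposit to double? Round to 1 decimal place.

e^(0.1t) = 2, so 0.1t = ln 2 ≈ 0.69315.
t ≈ 0.69315/0.1 ≈ 6.9315.

6.9 years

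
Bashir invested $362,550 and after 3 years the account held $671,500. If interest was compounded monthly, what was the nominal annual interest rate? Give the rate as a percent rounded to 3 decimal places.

20.722%

The 36-period growth factor is 671,500/362,550 = 1.85216.
r/12 = 1.85216^(1/36) − 1 ≈ 0.0172683, so r ≈ 12·0.0172683 = 20.72194%.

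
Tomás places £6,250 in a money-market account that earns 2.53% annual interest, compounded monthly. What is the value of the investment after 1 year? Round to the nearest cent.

Periodic rate = 2.53%/12 = 0.00210833; periods = 12·1 = 12.
A = 6,250·(1 + 0.0253/12)^12 ≈ 6,250·1.025595446 ≈ 6,409.9715.

£6,409.97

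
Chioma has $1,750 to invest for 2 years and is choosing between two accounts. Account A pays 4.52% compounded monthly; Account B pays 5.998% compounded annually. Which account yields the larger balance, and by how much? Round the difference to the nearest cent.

Account A growth factor: (1 + 0.0452/12)^24 ≈ 1.094426162; balance ≈ 1,915.2458.
Account B growth factor: (1 + 0.05998)^2 ≈ 1.1235576; balance ≈ 1,966.2258.
Account B is larger by 50.9800.

Account B, by $50.98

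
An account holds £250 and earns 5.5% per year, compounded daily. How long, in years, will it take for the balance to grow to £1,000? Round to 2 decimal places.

25.21 years

We need (1 + 0.000150685)^(365t) = 4, so 365t = ln 4 / ln 1.000151 ≈ 9200.6466.
t ≈ 9200.6466/365 = 25.2073 years.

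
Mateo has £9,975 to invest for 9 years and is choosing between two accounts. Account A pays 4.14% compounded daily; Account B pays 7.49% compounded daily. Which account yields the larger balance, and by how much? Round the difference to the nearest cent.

Account B, by £5,093.81

Account A growth factor: (1 + 0.0414/365)^3285 ≈ 1.4514729531; balance ≈ 14,478.4427.
Account B growth factor: (1 + 0.0749/365)^3285 ≈ 1.9621304456; balance ≈ 19,572.2512.
Account B is larger by 5,093.8085.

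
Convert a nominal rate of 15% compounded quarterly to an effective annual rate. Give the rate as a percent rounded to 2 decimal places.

15.87%

EAR = (1 + 15%/4)^4 − 1 = (1 + 0.0375)^4 − 1.
(1 + 0.0375)^4 ≈ 1.15865, so EAR ≈ 15.86504%.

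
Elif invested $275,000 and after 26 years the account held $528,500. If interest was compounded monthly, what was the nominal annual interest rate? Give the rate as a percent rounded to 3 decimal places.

2.515%

The 312-period growth factor is 528,500/275,000 = 1.92182.
r/12 = 1.92182^(1/312) − 1 ≈ 0.00209601, so r ≈ 12·0.00209601 = 2.51522%.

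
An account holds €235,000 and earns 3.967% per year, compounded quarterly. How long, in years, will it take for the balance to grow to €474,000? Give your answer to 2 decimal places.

17.77 years

(1 + 0.0099175)^(4t) = 474,000/235,000 = 2.017.
4t·ln(1 + 0.0099175) = ln(2.017); 4t = 0.70162/0.00986864 ≈ 71.0961.
t ≈ 17.7740 years.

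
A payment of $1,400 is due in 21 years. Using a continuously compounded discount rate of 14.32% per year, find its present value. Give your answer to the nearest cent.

P = A·e^(−rt) = 1,400·e^(−3.0072).
e^(−3.0072) ≈ 0.04942988886, so P ≈ 69.2018.

$69.20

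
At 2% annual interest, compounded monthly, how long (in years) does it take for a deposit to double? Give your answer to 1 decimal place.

34.7 years

(1 + 0.00166667)^(12t) = 2.
12t = ln 2 / ln(1 + 0.00166667) ≈ 0.69315/0.00166528 ≈ 416.2348.
t ≈ 34.6862.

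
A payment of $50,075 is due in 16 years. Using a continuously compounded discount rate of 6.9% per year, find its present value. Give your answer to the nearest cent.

$16,601.98

P = A·e^(−rt) = 50,075·e^(−1.104).
e^(−1.104) ≈ 0.33154225878, so P ≈ 16,601.9786.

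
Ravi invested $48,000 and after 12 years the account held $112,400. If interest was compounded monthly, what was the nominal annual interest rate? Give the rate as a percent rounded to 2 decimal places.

The 144-period growth factor is 112,400/48,000 = 2.34167.
r/12 = 2.34167^(1/144) − 1 ≈ 0.00592626, so r ≈ 12·0.00592626 = 7.11151%.

7.11%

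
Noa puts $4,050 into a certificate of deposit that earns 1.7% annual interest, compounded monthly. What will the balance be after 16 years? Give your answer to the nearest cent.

$5,314.95

Periodic rate = 1.7%/12 = 0.00141667; periods = 12·16 = 192.
A = 4,050·(1 + 0.017/12)^192 ≈ 4,050·1.312334372 ≈ 5,314.9542.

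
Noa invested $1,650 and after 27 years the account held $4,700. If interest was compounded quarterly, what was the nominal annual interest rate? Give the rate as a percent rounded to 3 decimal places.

3.896%

The 108-period growth factor is 4,700/1,650 = 2.84848.
r/4 = 2.84848^(1/108) − 1 ≈ 0.0097396, so r ≈ 4·0.0097396 = 3.89584%.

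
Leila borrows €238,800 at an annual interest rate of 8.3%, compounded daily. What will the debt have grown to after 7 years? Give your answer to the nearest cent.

Periodic rate = 8.3%/365 = 0.000227397; periods = 365·7 = 2555.
A = 238,800·(1 + 0.083/365)^2555 ≈ 238,800·1.78770728251 ≈ 426,904.4991.

€426,904.50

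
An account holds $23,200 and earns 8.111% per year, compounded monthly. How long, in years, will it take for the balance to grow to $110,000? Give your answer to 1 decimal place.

(1 + 0.00675917)^(12t) = 110,000/23,200 = 4.7414.
12t·ln(1 + 0.00675917) = ln(4.7414); 12t = 1.5563/0.00673643 ≈ 231.0317.
t ≈ 19.2526 years.

19.3 years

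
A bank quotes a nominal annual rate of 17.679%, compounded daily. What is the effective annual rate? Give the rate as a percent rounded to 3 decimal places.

One year is 365 periods at 0.000484356 each: (1 + 0.000484356)^365 ≈ 1.193329.
EAR = 1.193329 − 1 ≈ 19.33294%.

19.333%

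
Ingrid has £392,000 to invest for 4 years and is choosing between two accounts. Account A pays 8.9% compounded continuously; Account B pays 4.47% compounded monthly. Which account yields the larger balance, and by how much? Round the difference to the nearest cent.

Account A, by £91,031.47

Account A growth factor: e^(0.089·4) = e^0.356 ≈ 1.42760754826; balance ≈ 559,622.1589.
Account B growth factor: (1 + 0.003725)^48 ≈ 1.19538440285; balance ≈ 468,590.6859.
Account A is larger by 91,031.4730.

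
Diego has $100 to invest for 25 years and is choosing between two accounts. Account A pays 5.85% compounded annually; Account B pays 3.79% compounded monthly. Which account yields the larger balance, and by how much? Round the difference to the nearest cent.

Account A growth factor: (1 + 0.0585)^25 ≈ 4.14258625; balance ≈ 414.2586.
Account B growth factor: (1 + 0.0379/12)^300 ≈ 2.5754052; balance ≈ 257.5405.
Account A is larger by 156.7181.

Account A, by $156.72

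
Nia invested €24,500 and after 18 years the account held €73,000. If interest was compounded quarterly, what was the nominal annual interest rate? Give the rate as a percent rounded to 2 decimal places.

(1 + r/4)^72 = 73,000/24,500 = 2.97959.
1 + r/4 = 2.97959^(1/72) ≈ 1.015279, so r/4 ≈ 0.0152793.
r ≈ 4·0.0152793 = 6.11170%.

6.11%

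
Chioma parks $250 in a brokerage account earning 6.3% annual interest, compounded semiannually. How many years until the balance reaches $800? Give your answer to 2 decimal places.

(1 + 0.0315)^(2t) = 800/250 = 3.2.
2t·ln(1 + 0.0315) = ln(3.2); 2t = 1.1632/0.0310141 ≈ 37.5040.
t ≈ 18.7520 years.

18.75 years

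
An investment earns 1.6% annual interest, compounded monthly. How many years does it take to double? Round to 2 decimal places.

(1 + 0.00133333)^(12t) = 2.
12t = ln 2 / ln(1 + 0.00133333) ≈ 0.69315/0.00133245 ≈ 520.2069.
t ≈ 43.3506.

43.35 years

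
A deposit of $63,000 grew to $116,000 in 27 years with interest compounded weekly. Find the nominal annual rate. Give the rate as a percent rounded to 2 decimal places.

(1 + r/52)^1404 = 116,000/63,000 = 1.84127.
1 + r/52 = 1.84127^(1/1404) ≈ 1.000435, so r/52 ≈ 0.000434892.
r ≈ 52·0.000434892 = 2.26144%.

2.26%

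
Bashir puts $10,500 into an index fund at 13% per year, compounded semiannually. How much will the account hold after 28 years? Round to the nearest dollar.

$357,081

Periodic rate = 13%/2 = 0.065; periods = 2·28 = 56.
A = 10,500·(1 + 0.065)^56 ≈ 10,500·34.0077606519 ≈ 357,081.4868.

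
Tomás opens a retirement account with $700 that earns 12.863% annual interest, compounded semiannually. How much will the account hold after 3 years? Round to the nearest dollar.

Periodic rate = 12.863%/2 = 0.064315; periods = 2·3 = 6.
A = 700·(1 + 0.064315)^6 ≈ 700·1.453520287 ≈ 1,017.4642.

$1,017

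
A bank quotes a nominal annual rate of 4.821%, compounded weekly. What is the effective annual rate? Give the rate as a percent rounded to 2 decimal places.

4.94%

One year is 52 periods at 0.000927115 each: (1 + 0.000927115)^52 ≈ 1.049368.
EAR = 1.049368 − 1 ≈ 4.93676%.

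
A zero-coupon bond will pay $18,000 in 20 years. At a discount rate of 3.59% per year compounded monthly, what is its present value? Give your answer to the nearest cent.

$8,788.50

Growth factor = (1 + 0.0359/12)^240 ≈ 2.04813194.
P = 18,000/2.04813194 ≈ 8,788.4963.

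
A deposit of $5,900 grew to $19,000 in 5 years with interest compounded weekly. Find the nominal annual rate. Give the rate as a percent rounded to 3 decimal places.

23.442%

The 260-period growth factor is 19,000/5,900 = 3.22034.
r/52 = 3.22034^(1/260) − 1 ≈ 0.00450816, so r ≈ 52·0.00450816 = 23.44242%.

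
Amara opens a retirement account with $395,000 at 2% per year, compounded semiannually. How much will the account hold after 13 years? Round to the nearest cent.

$511,626.24

Periodic rate = 2%/2 = 0.01; periods = 2·13 = 26.
A = 395,000·(1 + 0.01)^26 ≈ 395,000·1.29525631497 ≈ 511,626.2444.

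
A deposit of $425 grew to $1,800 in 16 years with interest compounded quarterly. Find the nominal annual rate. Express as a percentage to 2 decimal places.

9.12%

The 64-period growth factor is 1,800/425 = 4.23529.
r/4 = 4.23529^(1/64) − 1 ≈ 0.0228102, so r ≈ 4·0.0228102 = 9.12409%.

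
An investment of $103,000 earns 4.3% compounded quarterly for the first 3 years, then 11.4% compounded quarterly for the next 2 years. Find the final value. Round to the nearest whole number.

$146,621

After 3 years at 4.3%: 103,000 × 1.13690715603 ≈ 117,101.4371.
Then 2 years at 11.4%: 117,101.4371 × 1.25208660159 ≈ 146,621.1404.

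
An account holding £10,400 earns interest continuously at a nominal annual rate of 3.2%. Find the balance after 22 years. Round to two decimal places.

A = P·e^(rt) = 10,400·e^(0.032·22) = 10,400·e^0.704.
e^0.704 ≈ 2.0218238498, so A ≈ 21,026.9680.

£21,026.97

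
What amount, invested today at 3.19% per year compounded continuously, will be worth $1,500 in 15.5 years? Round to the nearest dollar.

P = A·e^(−rt) = 1,500·e^(−0.49445).
e^(−0.49445) ≈ 0.6099062635, so P ≈ 914.8594.

$915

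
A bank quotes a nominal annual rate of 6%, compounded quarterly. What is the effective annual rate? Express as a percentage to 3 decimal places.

EAR = (1 + 6%/4)^4 − 1 = (1 + 0.015)^4 − 1.
(1 + 0.015)^4 ≈ 1.061364, so EAR ≈ 6.13636%.

6.136%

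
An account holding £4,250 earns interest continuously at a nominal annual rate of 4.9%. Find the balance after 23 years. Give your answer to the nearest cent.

A = P·e^(rt) = 4,250·e^(0.049·23) = 4,250·e^1.127.
e^1.127 ≈ 3.0863834472, so A ≈ 13,117.1297.

£13,117.13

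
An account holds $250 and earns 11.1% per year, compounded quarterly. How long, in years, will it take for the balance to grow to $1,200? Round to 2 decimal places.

(1 + 0.02775)^(4t) = 1,200/250 = 4.8.
4t·ln(1 + 0.02775) = ln(4.8); 4t = 1.5686/0.0273719 ≈ 57.3074.
t ≈ 14.3269 years.

14.33 years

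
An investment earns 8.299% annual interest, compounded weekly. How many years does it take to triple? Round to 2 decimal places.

13.25 years

(1 + 0.00159596)^(52t) = 3.
52t = ln 3 / ln(1 + 0.00159596) ≈ 1.0986/0.00159469 ≈ 688.9193.
t ≈ 13.2484.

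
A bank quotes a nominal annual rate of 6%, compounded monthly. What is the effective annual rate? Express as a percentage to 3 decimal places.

One year is 12 periods at 0.005 each: (1 + 0.005)^12 ≈ 1.061678.
EAR = 1.061678 − 1 ≈ 6.16778%.

6.168%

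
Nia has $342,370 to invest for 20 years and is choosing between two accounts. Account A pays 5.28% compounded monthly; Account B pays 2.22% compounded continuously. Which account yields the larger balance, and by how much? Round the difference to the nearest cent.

Account A, by $448,253.56

A: (1 + 0.0044)^240 ≈ 2.8681969511, so 342,370 × 2.8681969511 ≈ 981,984.5901.
B: e^(0.0222·20) = e^0.444 ≈ 1.55893048562, so 342,370 × 1.55893048562 ≈ 533,731.0304.
Difference ≈ 448,253.5598 in favor of A.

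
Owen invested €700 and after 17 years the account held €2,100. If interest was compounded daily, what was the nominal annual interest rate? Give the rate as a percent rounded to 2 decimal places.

6.46%

(1 + r/365)^6205 = 2,100/700 = 3.
1 + r/365 = 3^(1/6205) ≈ 1.000177, so r/365 ≈ 0.000177068.
r ≈ 365·0.000177068 = 6.46300%.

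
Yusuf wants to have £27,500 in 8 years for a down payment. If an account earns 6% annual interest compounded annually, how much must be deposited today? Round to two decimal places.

£17,253.84

Growth factor = (1 + 0.06)^8 ≈ 1.5938480745.
P = 27,500/1.5938480745 ≈ 17,253.8402.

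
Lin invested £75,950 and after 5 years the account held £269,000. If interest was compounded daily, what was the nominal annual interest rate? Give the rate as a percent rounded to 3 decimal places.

The 1825-period growth factor is 269,000/75,950 = 3.5418.
r/365 = 3.5418^(1/1825) − 1 ≈ 0.000693191, so r ≈ 365·0.000693191 = 25.30149%.

25.301%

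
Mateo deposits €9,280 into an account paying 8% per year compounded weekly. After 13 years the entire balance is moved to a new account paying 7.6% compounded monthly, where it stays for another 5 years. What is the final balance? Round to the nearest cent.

€38,315.87

Phase 1: 9,280·(1 + 0.08/52)^676 ≈ 26,234.1597.
Phase 2: 26,234.1597·(1 + 0.076/12)^60 ≈ 38,315.8669.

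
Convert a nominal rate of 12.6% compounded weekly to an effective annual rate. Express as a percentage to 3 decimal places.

13.411%

One year is 52 periods at 0.00242308 each: (1 + 0.00242308)^52 ≈ 1.134109.
EAR = 1.134109 − 1 ≈ 13.41093%.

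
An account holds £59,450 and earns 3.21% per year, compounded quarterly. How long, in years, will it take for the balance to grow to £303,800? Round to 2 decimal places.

51.02 years

We need (1 + 0.008025)^(4t) = 5.1102, so 4t = ln 5.1102 / ln 1.008025 ≈ 204.0836.
t ≈ 204.0836/4 = 51.0209 years.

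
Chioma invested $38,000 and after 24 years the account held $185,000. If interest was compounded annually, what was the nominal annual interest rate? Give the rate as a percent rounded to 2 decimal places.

(1 + r)^24 = 185,000/38,000 = 4.86842.
1 + r = 4.86842^(1/24) ≈ 1.068172, so r ≈ 0.068172.
r ≈ 6.81720%.

6.82%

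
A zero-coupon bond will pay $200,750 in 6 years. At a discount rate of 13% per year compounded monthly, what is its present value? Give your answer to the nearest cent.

$92,411.84

Periodic rate = 13%/12 = 0.0108333; 72 periods.
P = 200,750/(1 + 0.13/12)^72 ≈ 200,750/2.17234073972 ≈ 92,411.8378.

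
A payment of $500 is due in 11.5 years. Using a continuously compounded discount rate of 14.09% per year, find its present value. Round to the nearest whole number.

P = A·e^(−rt) = 500·e^(−1.62035).
e^(−1.62035) ≈ 0.197829447, so P ≈ 98.9147.

$99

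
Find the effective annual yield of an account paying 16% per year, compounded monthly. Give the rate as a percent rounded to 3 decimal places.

One year is 12 periods at 0.0133333 each: (1 + 0.0133333)^12 ≈ 1.172271.
EAR = 1.172271 − 1 ≈ 17.22708%.

17.227%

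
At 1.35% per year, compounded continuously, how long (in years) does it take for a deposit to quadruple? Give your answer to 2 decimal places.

102.69 years

e^(0.0135t) = 4, so 0.0135t = ln 4 ≈ 1.3863.
t ≈ 1.3863/0.0135 ≈ 102.6885.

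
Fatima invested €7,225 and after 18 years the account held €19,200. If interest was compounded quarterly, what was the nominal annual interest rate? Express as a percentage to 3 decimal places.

(1 + r/4)^72 = 19,200/7,225 = 2.65744.
1 + r/4 = 2.65744^(1/72) ≈ 1.013667, so r/4 ≈ 0.013667.
r ≈ 4·0.013667 = 5.46682%.

5.467%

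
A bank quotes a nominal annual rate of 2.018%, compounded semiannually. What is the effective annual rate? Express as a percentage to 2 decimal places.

EAR = (1 + 2.018%/2)^2 − 1 = (1 + 0.01009)^2 − 1.
(1 + 0.01009)^2 ≈ 1.020282, so EAR ≈ 2.02818%.

2.03%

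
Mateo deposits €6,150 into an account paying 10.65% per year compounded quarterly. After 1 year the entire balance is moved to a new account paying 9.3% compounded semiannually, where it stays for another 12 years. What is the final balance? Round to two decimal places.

Phase 1: 6,150·(1 + 0.026625)^4 ≈ 6,831.6005.
Phase 2: 6,831.6005·(1 + 0.0465)^24 ≈ 20,335.9302.

€20,335.93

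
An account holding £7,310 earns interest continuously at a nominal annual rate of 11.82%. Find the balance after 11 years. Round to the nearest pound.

£26,828

A = P·e^(rt) = 7,310·e^(0.1182·11) = 7,310·e^1.3002.
e^1.3002 ≈ 3.6700306003, so A ≈ 26,827.9237.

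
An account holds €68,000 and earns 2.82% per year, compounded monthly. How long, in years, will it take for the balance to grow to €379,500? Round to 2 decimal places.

We need (1 + 0.00235)^(12t) = 5.5809, so 12t = ln 5.5809 / ln 1.00235 ≈ 732.4963.
t ≈ 732.4963/12 = 61.0414 years.

61.04 years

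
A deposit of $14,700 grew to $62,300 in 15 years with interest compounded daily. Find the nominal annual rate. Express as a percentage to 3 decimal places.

9.629%

The 5475-period growth factor is 62,300/14,700 = 4.2381.
r/365 = 4.2381^(1/5475) − 1 ≈ 0.0002638, so r ≈ 365·0.0002638 = 9.62870%.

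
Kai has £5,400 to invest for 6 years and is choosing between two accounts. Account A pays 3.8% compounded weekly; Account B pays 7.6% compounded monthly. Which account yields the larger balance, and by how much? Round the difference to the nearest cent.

Account A growth factor: (1 + 0.038/52)^312 ≈ 1.255980739; balance ≈ 6,782.2960.
Account B growth factor: (1 + 0.076/12)^72 ≈ 1.575483278; balance ≈ 8,507.6097.
Account B is larger by 1,725.3137.

Account B, by £1,725.31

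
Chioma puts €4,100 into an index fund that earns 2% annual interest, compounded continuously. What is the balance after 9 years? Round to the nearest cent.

€4,908.59

A = P·e^(rt) = 4,100·e^(0.02·9) = 4,100·e^0.18.
e^0.18 ≈ 1.197217363, so A ≈ 4,908.5912.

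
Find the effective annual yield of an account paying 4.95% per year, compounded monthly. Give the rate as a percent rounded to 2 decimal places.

EAR = (1 + 4.95%/12)^12 − 1 = (1 + 0.004125)^12 − 1.
(1 + 0.004125)^12 ≈ 1.050639, so EAR ≈ 5.06386%.

5.06%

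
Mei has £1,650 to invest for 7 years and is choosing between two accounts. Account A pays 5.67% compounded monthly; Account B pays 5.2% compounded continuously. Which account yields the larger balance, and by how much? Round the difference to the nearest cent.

Account A growth factor: (1 + 0.004725)^84 ≈ 1.48581771; balance ≈ 2,451.5992.
Account B growth factor: e^(0.052·7) = e^0.364 ≈ 1.439074214; balance ≈ 2,374.4725.
Account A is larger by 77.1268.

Account A, by £77.13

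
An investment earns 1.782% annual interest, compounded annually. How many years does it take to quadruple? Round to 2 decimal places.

78.49 years

(1 + 0.01782)^t = 4.
t = ln 4 / ln(1 + 0.01782) ≈ 1.3863/0.0176631 ≈ 78.4854.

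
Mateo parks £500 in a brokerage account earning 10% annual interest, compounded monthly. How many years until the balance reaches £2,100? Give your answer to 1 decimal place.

(1 + 0.00833333)^(12t) = 2,100/500 = 4.2.
12t·ln(1 + 0.00833333) = ln(4.2); 12t = 1.4351/0.0082988 ≈ 172.9267.
t ≈ 14.4106 years.

14.4 years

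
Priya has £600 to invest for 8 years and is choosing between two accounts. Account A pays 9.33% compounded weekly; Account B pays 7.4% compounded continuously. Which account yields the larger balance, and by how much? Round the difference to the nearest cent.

Account A, by £180.23

Account A growth factor: (1 + 0.0933/52)^416 ≈ 2.107982213; balance ≈ 1,264.7893.
Account B growth factor: e^(0.074·8) = e^0.592 ≈ 1.807600003; balance ≈ 1,084.5600.
Account A is larger by 180.2293.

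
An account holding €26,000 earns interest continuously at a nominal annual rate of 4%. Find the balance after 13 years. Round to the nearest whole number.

€43,733

A = P·e^(rt) = 26,000·e^(0.04·13) = 26,000·e^0.52.
e^0.52 ≈ 1.6820276497, so A ≈ 43,732.7189.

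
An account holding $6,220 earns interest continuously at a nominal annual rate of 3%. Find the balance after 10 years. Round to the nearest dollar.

A = P·e^(rt) = 6,220·e^(0.03·10) = 6,220·e^0.3.
e^0.3 ≈ 1.349858808, so A ≈ 8,396.1218.

$8,396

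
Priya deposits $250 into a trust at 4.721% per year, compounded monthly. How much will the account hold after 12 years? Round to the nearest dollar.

Periodic rate = 4.721%/12 = 0.00393417; periods = 12·12 = 144.
A = 250·(1 + 0.04721/12)^144 ≈ 250·1.7601667 ≈ 440.0417.

$440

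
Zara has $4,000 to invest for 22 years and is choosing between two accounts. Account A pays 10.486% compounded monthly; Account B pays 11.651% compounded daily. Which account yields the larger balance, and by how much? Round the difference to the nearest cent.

Account B, by $12,115.72

A: (1 + 0.10486/12)^264 ≈ 9.9433005965, so 4,000 × 9.9433005965 ≈ 39,773.2024.
B: (1 + 0.11651/365)^8030 ≈ 12.972230925, so 4,000 × 12.972230925 ≈ 51,888.9237.
Difference ≈ 12,115.7213 in favor of B.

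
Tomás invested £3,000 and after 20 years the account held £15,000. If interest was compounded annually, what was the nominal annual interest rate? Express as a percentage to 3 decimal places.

8.380%

The 20-period growth factor is 15,000/3,000 = 5.
r = 5^(1/20) − 1 ≈ 0.0837984, i.e. 8.37984%.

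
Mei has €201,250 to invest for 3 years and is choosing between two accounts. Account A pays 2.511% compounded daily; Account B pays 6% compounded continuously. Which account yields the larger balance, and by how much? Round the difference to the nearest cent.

Account B, by €23,944.77

Account A growth factor: (1 + 0.02511/365)^1095 ≈ 1.07823711761; balance ≈ 216,995.2199.
Account B growth factor: e^(0.06·3) = e^0.18 ≈ 1.19721736312; balance ≈ 240,939.9943.
Account B is larger by 23,944.7744.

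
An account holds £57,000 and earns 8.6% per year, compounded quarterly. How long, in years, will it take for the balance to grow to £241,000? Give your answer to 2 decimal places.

16.94 years

We need (1 + 0.0215)^(4t) = 4.2281, so 4t = ln 4.2281 / ln 1.0215 ≈ 67.7763.
t ≈ 67.7763/4 = 16.9441 years.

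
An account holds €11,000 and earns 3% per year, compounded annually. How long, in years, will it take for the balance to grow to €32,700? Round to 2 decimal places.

We need (1 + 0.03)^t = 2.9727, so t = ln 2.9727 / ln 1.03 ≈ 36.8580.

36.86 years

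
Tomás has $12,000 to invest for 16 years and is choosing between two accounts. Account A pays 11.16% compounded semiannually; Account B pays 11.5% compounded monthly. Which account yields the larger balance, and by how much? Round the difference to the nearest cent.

Account B, by $6,697.84

A: (1 + 0.0558)^32 ≈ 5.6834631079, so 12,000 × 5.6834631079 ≈ 68,201.5573.
B: (1 + 0.115/12)^192 ≈ 6.2416168554, so 12,000 × 6.2416168554 ≈ 74,899.4023.
Difference ≈ 6,697.8450 in favor of B.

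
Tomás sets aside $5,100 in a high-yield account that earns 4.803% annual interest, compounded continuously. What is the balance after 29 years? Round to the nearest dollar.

$20,535

A = P·e^(rt) = 5,100·e^(0.04803·29) = 5,100·e^1.39287.
e^1.39287 ≈ 4.0263892234, so A ≈ 20,534.5850.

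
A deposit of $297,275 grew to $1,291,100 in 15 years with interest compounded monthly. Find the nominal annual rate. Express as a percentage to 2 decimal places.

9.83%

The 180-period growth factor is 1,291,100/297,275 = 4.34312.
r/12 = 4.34312^(1/180) − 1 ≈ 0.00819222, so r ≈ 12·0.00819222 = 9.83066%.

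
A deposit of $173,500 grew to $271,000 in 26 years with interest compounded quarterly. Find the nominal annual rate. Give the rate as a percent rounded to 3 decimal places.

(1 + r/4)^104 = 271,000/173,500 = 1.56196.
1 + r/4 = 1.56196^(1/104) ≈ 1.004297, so r/4 ≈ 0.0042971.
r ≈ 4·0.0042971 = 1.71884%.

1.719%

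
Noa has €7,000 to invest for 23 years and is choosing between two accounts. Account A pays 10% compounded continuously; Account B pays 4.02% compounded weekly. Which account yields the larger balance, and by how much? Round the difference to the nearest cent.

Account A, by €52,179.56

A: e^(0.1·23) = e^2.3 ≈ 9.9741824548, so 7,000 × 9.9741824548 ≈ 69,819.2772.
B: (1 + 0.0402/52)^1196 ≈ 2.5199594009, so 7,000 × 2.5199594009 ≈ 17,639.7158.
Difference ≈ 52,179.5614 in favor of A.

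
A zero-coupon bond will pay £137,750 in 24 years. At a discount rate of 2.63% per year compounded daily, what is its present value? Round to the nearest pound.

£73,278

Growth factor = (1 + 0.0263/365)^8760 ≈ 1.87982231786.
P = 137,750/1.87982231786 ≈ 73,278.2022.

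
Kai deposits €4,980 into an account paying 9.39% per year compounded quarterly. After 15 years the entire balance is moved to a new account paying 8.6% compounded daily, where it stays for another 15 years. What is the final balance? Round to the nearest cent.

€72,784.28

After 15 years at 9.39%: 4,980 × 4.0237809277 ≈ 20,038.4290.
Then 15 years at 8.6%: 20,038.4290 × 3.6322346004 ≈ 72,784.2752.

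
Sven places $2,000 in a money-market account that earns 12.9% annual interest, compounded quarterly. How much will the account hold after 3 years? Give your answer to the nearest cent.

$2,927.18

Periodic rate = 12.9%/4 = 0.03225; periods = 4·3 = 12.
A = 2,000·(1 + 0.03225)^12 ≈ 2,000·1.463587523 ≈ 2,927.1750.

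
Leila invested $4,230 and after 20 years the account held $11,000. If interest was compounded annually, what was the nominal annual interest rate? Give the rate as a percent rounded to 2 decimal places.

4.89%

(1 + r)^20 = 11,000/4,230 = 2.60047.
1 + r = 2.60047^(1/20) ≈ 1.048945, so r ≈ 0.0489448.
r ≈ 4.89448%.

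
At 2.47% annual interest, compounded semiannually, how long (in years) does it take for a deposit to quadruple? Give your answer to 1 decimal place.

(1 + 0.01235)^(2t) = 4.
2t = ln 4 / ln(1 + 0.01235) ≈ 1.3863/0.0122744 ≈ 112.9423.
t ≈ 56.4711.

56.5 years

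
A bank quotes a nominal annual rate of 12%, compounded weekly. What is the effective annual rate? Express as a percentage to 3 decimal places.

EAR = (1 + 12%/52)^52 − 1 = (1 + 0.00230769)^52 − 1.
(1 + 0.00230769)^52 ≈ 1.127341, so EAR ≈ 12.73410%.

12.734%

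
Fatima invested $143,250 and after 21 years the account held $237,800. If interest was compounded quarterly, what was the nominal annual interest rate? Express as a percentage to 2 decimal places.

The 84-period growth factor is 237,800/143,250 = 1.66003.
r/4 = 1.66003^(1/84) − 1 ≈ 0.00605203, so r ≈ 4·0.00605203 = 2.42081%.

2.42%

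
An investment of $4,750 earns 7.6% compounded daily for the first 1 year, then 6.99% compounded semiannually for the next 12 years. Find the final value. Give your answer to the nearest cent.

$11,688.57

Phase 1: 4,750·(1 + 0.076/365)^365 ≈ 5,125.0317.
Phase 2: 5,125.0317·(1 + 0.03495)^24 ≈ 11,688.5707.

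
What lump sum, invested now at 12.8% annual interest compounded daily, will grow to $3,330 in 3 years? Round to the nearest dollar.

$2,268

Periodic rate = 12.8%/365 = 0.000350685; 1095 periods.
P = 3,330/(1 + 0.128/365)^1095 ≈ 3,330/1.468046616 ≈ 2,268.3203.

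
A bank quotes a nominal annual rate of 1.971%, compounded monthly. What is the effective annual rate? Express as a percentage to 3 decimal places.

1.989%

One year is 12 periods at 0.0016425 each: (1 + 0.0016425)^12 ≈ 1.019889.
EAR = 1.019889 − 1 ≈ 1.98890%.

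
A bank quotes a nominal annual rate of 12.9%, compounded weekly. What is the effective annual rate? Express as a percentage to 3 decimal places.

One year is 52 periods at 0.00248077 each: (1 + 0.00248077)^52 ≈ 1.137508.
EAR = 1.137508 − 1 ≈ 13.75084%.

13.751%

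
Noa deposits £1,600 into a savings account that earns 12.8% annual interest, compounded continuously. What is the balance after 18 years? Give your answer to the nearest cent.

£16,022.65

A = P·e^(rt) = 1,600·e^(0.128·18) = 1,600·e^2.304.
e^2.304 ≈ 10.014159085, so A ≈ 16,022.6545.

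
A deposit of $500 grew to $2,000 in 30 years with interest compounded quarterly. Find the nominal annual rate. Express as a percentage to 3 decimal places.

The 120-period growth factor is 2,000/500 = 4.
r/4 = 4^(1/120) − 1 ≈ 0.0116194, so r ≈ 4·0.0116194 = 4.64778%.

4.648%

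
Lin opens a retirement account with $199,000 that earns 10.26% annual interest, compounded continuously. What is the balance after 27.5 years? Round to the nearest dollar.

$3,343,605

A = P·e^(rt) = 199,000·e^(0.1026·27.5) = 199,000·e^2.8215.
e^2.8215 ≈ 16.80203483155, so A ≈ 3,343,604.9315.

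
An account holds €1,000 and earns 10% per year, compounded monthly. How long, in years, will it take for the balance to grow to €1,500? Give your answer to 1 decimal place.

4.1 years

We need (1 + 0.00833333)^(12t) = 1.5, so 12t = ln 1.5 / ln 1.008333 ≈ 48.8583.
t ≈ 48.8583/12 = 4.0715 years.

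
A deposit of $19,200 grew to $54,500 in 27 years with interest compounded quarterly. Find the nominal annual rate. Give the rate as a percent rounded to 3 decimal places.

The 108-period growth factor is 54,500/19,200 = 2.83854.
r/4 = 2.83854^(1/108) − 1 ≈ 0.00970691, so r ≈ 4·0.00970691 = 3.88276%.

3.883%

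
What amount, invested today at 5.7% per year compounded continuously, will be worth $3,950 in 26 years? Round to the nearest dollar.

P = A·e^(−rt) = 3,950·e^(−1.482).
e^(−1.482) ≈ 0.227182868, so P ≈ 897.3723.

$897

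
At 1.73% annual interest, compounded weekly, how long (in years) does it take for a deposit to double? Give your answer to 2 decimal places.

(1 + 0.000332692)^(52t) = 2.
52t = ln 2 / ln(1 + 0.000332692) ≈ 0.69315/0.000332637 ≈ 2083.7947.
t ≈ 40.0730.

40.07 years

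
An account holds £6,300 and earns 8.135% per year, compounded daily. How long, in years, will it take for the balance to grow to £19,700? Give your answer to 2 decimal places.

We need (1 + 0.000222877)^(365t) = 3.127, so 365t = ln 3.127 / ln 1.000223 ≈ 5115.8151.
t ≈ 5115.8151/365 = 14.0159 years.

14.02 years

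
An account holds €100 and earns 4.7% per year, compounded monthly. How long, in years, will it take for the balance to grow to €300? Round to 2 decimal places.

23.42 years

We need (1 + 0.00391667)^(12t) = 3, so 12t = ln 3 / ln 1.003917 ≈ 281.0457.
t ≈ 281.0457/12 = 23.4205 years.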